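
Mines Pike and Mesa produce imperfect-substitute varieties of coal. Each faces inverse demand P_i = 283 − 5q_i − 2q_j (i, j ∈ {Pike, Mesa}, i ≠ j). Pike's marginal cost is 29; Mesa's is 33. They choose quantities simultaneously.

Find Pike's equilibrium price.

135.25

Mine Pike's profit: π = q_{Pike}(283 − 5q_{Pike} − 2q_{Mesa}) − 29q_{Pike}.
∂π/∂q_{Pike} = 254 − 10q_{Pike} − 2q_{Mesa} = 0 ⇒ q_{Pike} = 25.4 − 0.2q_{Mesa}.
Similarly q_{Mesa} = 25 − 0.2q_{Pike}.
Plugging q_{Mesa} into Pike's best response: q_{Pike} = 25.4 − 0.2(25 − 0.2q_{Pike}) ⇒ 0.96q_{Pike} = 20.4, so q_{Pike} = 21.25.
Then q_{Mesa} = 25 − 0.2·21.25 = 20.75.
P_{Pike} = 283 − 5·21.25 − 2·20.75 = 135.25.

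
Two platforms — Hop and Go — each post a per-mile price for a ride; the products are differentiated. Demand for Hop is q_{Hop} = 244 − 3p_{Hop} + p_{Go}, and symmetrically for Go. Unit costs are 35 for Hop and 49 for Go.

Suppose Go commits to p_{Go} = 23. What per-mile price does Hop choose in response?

62

Hop's profit: π = (p_{Hop} − 35)(244 − 3p_{Hop} + p_{Go}).
∂π/∂p_{Hop} = 349 − 6p_{Hop} + p_{Go} = 0 ⇒ p_{Hop} = 349/6 + (1/6)p_{Go}.
At p_{Go} = 23: p_{Hop} = 349/6 + (1/6)·23 = 62.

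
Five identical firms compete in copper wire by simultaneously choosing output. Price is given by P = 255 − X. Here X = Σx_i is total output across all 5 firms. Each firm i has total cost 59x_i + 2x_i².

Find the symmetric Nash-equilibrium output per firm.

A representative firm's profit is π_i = x_i(255 − X) − 59x_i − 2x_i², with X = x_i + Σ_{j≠i} x_j.
First-order condition: 196 − 6x_i − Σ_{j≠i} x_j = 0.
With identical firms, set every x_j = x: then 196 − 6x − 4x = 0, i.e. x = 196/10 = 19.6.

19.6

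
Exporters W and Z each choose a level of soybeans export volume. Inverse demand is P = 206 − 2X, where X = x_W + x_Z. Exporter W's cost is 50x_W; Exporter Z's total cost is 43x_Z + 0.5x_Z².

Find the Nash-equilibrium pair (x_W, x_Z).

Exporter W's profit: π = x_W(206 − 2(x_W + x_Z)) − 50x_W.
∂π/∂x_W = 156 − 4x_W − 2x_Z = 0, so x_W = 39 − 0.5x_Z.
For Z: ∂π/∂x_Z = 163 − 5x_Z − 2x_W = 0 ⇒ x_Z = 32.6 − 0.4x_W.
Substituting the second reaction function into the first: x_W = 39 − 0.5(32.6 − 0.4x_W), which gives 0.8x_W = 22.7 ⇒ x_W = 28.375.
Then x_Z = 32.6 − 0.4·28.375 = 21.25.

28.375, 21.25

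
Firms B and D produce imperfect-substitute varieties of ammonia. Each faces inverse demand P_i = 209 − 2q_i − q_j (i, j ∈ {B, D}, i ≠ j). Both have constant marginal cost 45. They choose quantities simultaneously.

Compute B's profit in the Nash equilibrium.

2151.68

Firm B's profit: π = q_B(209 − 2q_B − q_D) − 45q_B.
∂π/∂q_B = 164 − 4q_B − q_D = 0 ⇒ q_B = 41 − 0.25q_D.
The game is symmetric, so in equilibrium q_D = q_B: the reaction function gives 1.25q_B = 41, hence q_B = 32.8.
P_B = 209 − 2·32.8 − 32.8 = 110.6.
Profit = (110.6 − 45)·32.8 = 2151.68.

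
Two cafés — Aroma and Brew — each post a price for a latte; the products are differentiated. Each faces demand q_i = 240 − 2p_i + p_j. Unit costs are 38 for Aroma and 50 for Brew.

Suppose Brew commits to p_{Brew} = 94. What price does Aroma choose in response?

Aroma's profit: π = (p_{Aroma} − 38)(240 − 2p_{Aroma} + p_{Brew}).
∂π/∂p_{Aroma} = 316 − 4p_{Aroma} + p_{Brew} = 0 ⇒ p_{Aroma} = 79 + 0.25p_{Brew}.
At p_{Brew} = 94: p_{Aroma} = 79 + 0.25·94 = 102.5.

102.5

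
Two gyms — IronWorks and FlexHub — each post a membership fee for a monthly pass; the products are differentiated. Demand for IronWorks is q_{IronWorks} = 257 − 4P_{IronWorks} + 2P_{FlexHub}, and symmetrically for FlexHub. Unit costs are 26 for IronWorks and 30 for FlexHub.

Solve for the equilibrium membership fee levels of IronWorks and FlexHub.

IronWorks's profit: π = (P_{IronWorks} − 26)(257 − 4P_{IronWorks} + 2P_{FlexHub}).
∂π/∂P_{IronWorks} = 361 − 8P_{IronWorks} + 2P_{FlexHub} = 0 ⇒ P_{IronWorks} = 45.125 + 0.25P_{FlexHub}.
Similarly P_{FlexHub} = 47.125 + 0.25P_{IronWorks}.
Plugging P_{FlexHub} into IronWorks's best response: P_{IronWorks} = 45.125 + 0.25(47.125 + 0.25P_{IronWorks}) ⇒ 0.9375P_{IronWorks} = 1821/32, so P_{IronWorks} = 60.7.
Then P_{FlexHub} = 47.125 + 0.25·60.7 = 62.3.

60.7, 62.3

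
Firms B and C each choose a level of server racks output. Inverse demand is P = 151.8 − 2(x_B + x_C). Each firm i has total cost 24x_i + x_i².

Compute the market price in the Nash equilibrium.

87.9

Firm B's profit: π = x_B(151.8 − 2(x_B + x_C)) − 24x_B − x_B².
∂π/∂x_B = 127.8 − 6x_B − 2x_C = 0, so x_B = 21.3 − (1/3)x_C.
By symmetry x_C = x_B; substituting into the reaction function, (4/3)x_B = 21.3 and x_B = 15.975.
Equilibrium price: P = 151.8 − 2·31.95 = 87.9.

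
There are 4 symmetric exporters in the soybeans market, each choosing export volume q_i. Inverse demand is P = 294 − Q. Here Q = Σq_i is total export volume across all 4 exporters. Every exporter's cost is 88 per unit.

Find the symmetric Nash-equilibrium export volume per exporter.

A representative exporter's profit is π_i = q_i(294 − Q) − 88q_i, with Q = q_i + Σ_{j≠i} q_j.
First-order condition: 206 − 2q_i − Σ_{j≠i} q_j = 0.
With identical exporters, set every q_j = q: then 206 − 2q − 3q = 0, i.e. q = 206/5 = 41.2.

41.2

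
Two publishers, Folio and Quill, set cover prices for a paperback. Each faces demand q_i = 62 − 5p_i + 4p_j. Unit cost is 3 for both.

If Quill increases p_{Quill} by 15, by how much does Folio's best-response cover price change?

Folio's profit: π = (p_{Folio} − 3)(62 − 5p_{Folio} + 4p_{Quill}).
∂π/∂p_{Folio} = 77 − 10p_{Folio} + 4p_{Quill} = 0 ⇒ p_{Folio} = 7.7 + 0.4p_{Quill}.
The reaction-function slope is 0.4, so a 15-unit rise in p_{Quill} moves p_{Folio} by 0.4 × 15 = 6. Folio's best response rises — the actions are strategic complements.

6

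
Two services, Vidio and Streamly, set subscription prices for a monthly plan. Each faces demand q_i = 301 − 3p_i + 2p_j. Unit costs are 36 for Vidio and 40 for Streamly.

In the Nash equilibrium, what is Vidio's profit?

13467

Vidio's profit: π = (p_{Vidio} − 36)(301 − 3p_{Vidio} + 2p_{Streamly}).
∂π/∂p_{Vidio} = 409 − 6p_{Vidio} + 2p_{Streamly} = 0 ⇒ p_{Vidio} = 409/6 + (1/3)p_{Streamly}.
Similarly p_{Streamly} = 421/6 + (1/3)p_{Vidio}.
Solving the two reaction functions simultaneously: (1 − (1/3)(1/3))p_{Vidio} = 409/6 + (1/3)·(421/6), so (8/9)p_{Vidio} = 824/9 and p_{Vidio} = 103.
Then p_{Streamly} = 421/6 + (1/3)·103 = 104.5.
q_{Vidio} = 301 − 3·103 + 2·104.5 = 201.
Profit = (103 − 36)·201 = 13467.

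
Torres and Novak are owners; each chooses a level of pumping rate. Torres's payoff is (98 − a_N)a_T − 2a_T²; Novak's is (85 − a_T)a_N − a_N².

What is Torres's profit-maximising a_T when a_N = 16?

Expanding Torres's payoff: 98a_T − a_Na_T − 2a_T².
∂π/∂a_T = 98 − a_N − 4a_T = 0, so a_T = 24.5 − 0.25a_N.
At a_N = 16: a_T = 24.5 − 0.25·16 = 20.5.

20.5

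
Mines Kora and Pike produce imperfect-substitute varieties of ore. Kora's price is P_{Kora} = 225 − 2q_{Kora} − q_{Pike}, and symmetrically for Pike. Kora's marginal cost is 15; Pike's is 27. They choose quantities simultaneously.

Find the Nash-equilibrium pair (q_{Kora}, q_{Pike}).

Mine Kora's profit: π = q_{Kora}(225 − 2q_{Kora} − q_{Pike}) − 15q_{Kora}.
∂π/∂q_{Kora} = 210 − 4q_{Kora} − q_{Pike} = 0 ⇒ q_{Kora} = 52.5 − 0.25q_{Pike}.
Similarly q_{Pike} = 49.5 − 0.25q_{Kora}.
Plugging q_{Pike} into Kora's best response: q_{Kora} = 52.5 − 0.25(49.5 − 0.25q_{Kora}) ⇒ 0.9375q_{Kora} = 40.125, so q_{Kora} = 42.8.
Then q_{Pike} = 49.5 − 0.25·42.8 = 38.8.

42.8, 38.8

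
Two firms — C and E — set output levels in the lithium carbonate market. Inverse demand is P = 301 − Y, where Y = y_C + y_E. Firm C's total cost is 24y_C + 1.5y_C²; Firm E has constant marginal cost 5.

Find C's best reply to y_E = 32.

Firm C's profit: π = y_C(301 − (y_C + y_E)) − 24y_C − 1.5y_C².
∂π/∂y_C = 277 − 5y_C − y_E = 0, so y_C = 55.4 − 0.2y_E.
At y_E = 32: y_C = 55.4 − 0.2·32 = 49.

49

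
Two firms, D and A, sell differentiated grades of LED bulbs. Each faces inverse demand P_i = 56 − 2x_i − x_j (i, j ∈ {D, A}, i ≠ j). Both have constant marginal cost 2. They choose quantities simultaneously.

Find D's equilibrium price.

23.6

Firm D's profit: π = x_D(56 − 2x_D − x_A) − 2x_D.
∂π/∂x_D = 54 − 4x_D − x_A = 0 ⇒ x_D = 13.5 − 0.25x_A.
The game is symmetric, so in equilibrium x_A = x_D: the reaction function gives 1.25x_D = 13.5, hence x_D = 10.8.
P_D = 56 − 2·10.8 − 10.8 = 23.6.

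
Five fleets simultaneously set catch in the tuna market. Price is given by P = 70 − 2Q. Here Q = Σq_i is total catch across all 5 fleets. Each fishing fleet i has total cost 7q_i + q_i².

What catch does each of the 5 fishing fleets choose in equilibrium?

A representative fishing fleet's profit is π_i = q_i(70 − 2Q) − 7q_i − q_i², with Q = q_i + Σ_{j≠i} q_j.
First-order condition: 63 − 6q_i − 2Σ_{j≠i} q_j = 0.
Imposing symmetry (q_j = q for all j) turns Σ_{j≠i} q_j into 4q, so 63 = 14q and q = 4.5.

4.5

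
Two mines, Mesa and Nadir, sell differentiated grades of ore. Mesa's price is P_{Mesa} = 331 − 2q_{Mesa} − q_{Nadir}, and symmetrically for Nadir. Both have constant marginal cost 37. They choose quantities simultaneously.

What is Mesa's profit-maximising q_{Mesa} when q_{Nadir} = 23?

67.75

Mine Mesa's profit: π = q_{Mesa}(331 − 2q_{Mesa} − q_{Nadir}) − 37q_{Mesa}.
∂π/∂q_{Mesa} = 294 − 4q_{Mesa} − q_{Nadir} = 0 ⇒ q_{Mesa} = 73.5 − 0.25q_{Nadir}.
At q_{Nadir} = 23: q_{Mesa} = 73.5 − 0.25·23 = 67.75.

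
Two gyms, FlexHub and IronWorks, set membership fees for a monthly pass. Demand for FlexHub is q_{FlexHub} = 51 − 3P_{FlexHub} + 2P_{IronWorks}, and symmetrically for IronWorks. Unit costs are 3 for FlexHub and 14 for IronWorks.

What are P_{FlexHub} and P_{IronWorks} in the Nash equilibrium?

17.0625, 21.1875

FlexHub's profit: π = (P_{FlexHub} − 3)(51 − 3P_{FlexHub} + 2P_{IronWorks}).
∂π/∂P_{FlexHub} = 60 − 6P_{FlexHub} + 2P_{IronWorks} = 0 ⇒ P_{FlexHub} = 10 + (1/3)P_{IronWorks}.
Similarly P_{IronWorks} = 15.5 + (1/3)P_{FlexHub}.
Substituting the second reaction function into the first: P_{FlexHub} = 10 + (1/3)(15.5 + (1/3)P_{FlexHub}), which gives (8/9)P_{FlexHub} = 91/6 ⇒ P_{FlexHub} = 17.0625.
Then P_{IronWorks} = 15.5 + (1/3)·17.0625 = 21.1875.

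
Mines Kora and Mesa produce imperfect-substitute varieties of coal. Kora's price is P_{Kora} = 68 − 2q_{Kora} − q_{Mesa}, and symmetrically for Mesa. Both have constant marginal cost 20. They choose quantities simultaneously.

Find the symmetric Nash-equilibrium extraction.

Mine Kora's profit: π = q_{Kora}(68 − 2q_{Kora} − q_{Mesa}) − 20q_{Kora}.
∂π/∂q_{Kora} = 48 − 4q_{Kora} − q_{Mesa} = 0 ⇒ q_{Kora} = 12 − 0.25q_{Mesa}.
By symmetry q_{Mesa} = q_{Kora}; substituting into the reaction function, 1.25q_{Kora} = 12 and q_{Kora} = 9.6.

9.6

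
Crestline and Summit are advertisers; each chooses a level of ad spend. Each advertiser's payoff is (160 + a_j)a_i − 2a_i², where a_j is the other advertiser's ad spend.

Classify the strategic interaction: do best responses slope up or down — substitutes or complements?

Crestline's payoff is (160 + a_S)a_C − 2a_C².
∂π/∂a_C = 160 + a_S − 4a_C = 0, so a_C = 40 + 0.25a_S.
The best-response slope da_C/da_S = 0.25 > 0: the reaction function is upward-sloping, so the choices are strategic complements.

strategic complements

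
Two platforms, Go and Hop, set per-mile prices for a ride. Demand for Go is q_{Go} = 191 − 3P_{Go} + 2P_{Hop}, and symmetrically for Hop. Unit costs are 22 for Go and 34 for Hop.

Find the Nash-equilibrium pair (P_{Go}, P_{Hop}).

Go's profit: π = (P_{Go} − 22)(191 − 3P_{Go} + 2P_{Hop}).
∂π/∂P_{Go} = 257 − 6P_{Go} + 2P_{Hop} = 0 ⇒ P_{Go} = 257/6 + (1/3)P_{Hop}.
Similarly P_{Hop} = 293/6 + (1/3)P_{Go}.
Plugging P_{Hop} into Go's best response: P_{Go} = 257/6 + (1/3)(293/6 + (1/3)P_{Go}) ⇒ (8/9)P_{Go} = 532/9, so P_{Go} = 66.5.
Then P_{Hop} = 293/6 + (1/3)·66.5 = 71.

66.5, 71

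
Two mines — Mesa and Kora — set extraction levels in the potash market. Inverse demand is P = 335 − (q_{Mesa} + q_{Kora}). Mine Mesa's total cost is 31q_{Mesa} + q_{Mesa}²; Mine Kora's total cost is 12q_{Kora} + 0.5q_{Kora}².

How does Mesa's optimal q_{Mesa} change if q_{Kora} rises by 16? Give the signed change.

-4

Mine Mesa's profit: π = q_{Mesa}(335 − (q_{Mesa} + q_{Kora})) − 31q_{Mesa} − q_{Mesa}².
∂π/∂q_{Mesa} = 304 − 4q_{Mesa} − q_{Kora} = 0, so q_{Mesa} = 76 − 0.25q_{Kora}.
The reaction-function slope is −0.25, so a 16-unit rise in q_{Kora} moves q_{Mesa} by −0.25 × 16 = −4. Mesa's best response falls — the actions are strategic substitutes.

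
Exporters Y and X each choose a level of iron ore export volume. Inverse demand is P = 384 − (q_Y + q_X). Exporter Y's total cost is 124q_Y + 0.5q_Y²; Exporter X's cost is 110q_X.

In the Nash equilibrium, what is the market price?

Exporter Y's profit: π = q_Y(384 − (q_Y + q_X)) − 124q_Y − 0.5q_Y².
∂π/∂q_Y = 260 − 3q_Y − q_X = 0, so q_Y = 260/3 − (1/3)q_X.
For X: ∂π/∂q_X = 274 − 2q_X − q_Y = 0 ⇒ q_X = 137 − 0.5q_Y.
Substituting the second reaction function into the first: q_Y = 260/3 − (1/3)(137 − 0.5q_Y), which gives (5/6)q_Y = 41 ⇒ q_Y = 49.2.
Then q_X = 137 − 0.5·49.2 = 112.4.
Equilibrium price: P = 384 − 161.6 = 222.4.

222.4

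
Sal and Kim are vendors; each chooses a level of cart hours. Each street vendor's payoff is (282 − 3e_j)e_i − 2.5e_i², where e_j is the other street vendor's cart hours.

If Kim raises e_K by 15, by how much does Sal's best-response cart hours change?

Sal's payoff is (282 − 3e_K)e_S − 2.5e_S².
∂π/∂e_S = 282 − 3e_K − 5e_S = 0, so e_S = 56.4 − 0.6e_K.
The reaction-function slope is −0.6, so a 15-unit rise in e_K moves e_S by −0.6 × 15 = −9. Sal's best response falls — the actions are strategic substitutes.

-9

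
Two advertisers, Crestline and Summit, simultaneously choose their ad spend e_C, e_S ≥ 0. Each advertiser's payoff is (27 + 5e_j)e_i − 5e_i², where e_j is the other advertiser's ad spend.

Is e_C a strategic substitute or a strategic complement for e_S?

Crestline's payoff is (27 + 5e_S)e_C − 5e_C².
∂π/∂e_C = 27 + 5e_S − 10e_C = 0, so e_C = 2.7 + 0.5e_S.
The best-response slope de_C/de_S = 0.5 > 0: the reaction function is upward-sloping, so the choices are strategic complements.

strategic complements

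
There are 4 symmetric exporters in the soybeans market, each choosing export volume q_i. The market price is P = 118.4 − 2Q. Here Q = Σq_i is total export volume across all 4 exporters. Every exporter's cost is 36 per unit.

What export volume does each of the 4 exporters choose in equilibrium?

8.24

A representative exporter's profit is π_i = q_i(118.4 − 2Q) − 36q_i, with Q = q_i + Σ_{j≠i} q_j.
First-order condition: 82.4 − 4q_i − 2Σ_{j≠i} q_j = 0.
With identical exporters, set every q_j = q: then 82.4 − 4q − 6q = 0, i.e. q = 82.4/10 = 8.24.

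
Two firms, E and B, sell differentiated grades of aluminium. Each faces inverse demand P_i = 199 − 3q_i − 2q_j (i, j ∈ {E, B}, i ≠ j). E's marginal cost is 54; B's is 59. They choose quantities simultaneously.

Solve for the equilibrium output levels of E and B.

18.4375, 17.1875

Firm E's profit: π = q_E(199 − 3q_E − 2q_B) − 54q_E.
∂π/∂q_E = 145 − 6q_E − 2q_B = 0 ⇒ q_E = 145/6 − (1/3)q_B.
Similarly q_B = 70/3 − (1/3)q_E.
Substituting the second reaction function into the first: q_E = 145/6 − (1/3)(70/3 − (1/3)q_E), which gives (8/9)q_E = 295/18 ⇒ q_E = 18.4375.
Then q_B = 70/3 − (1/3)·18.4375 = 17.1875.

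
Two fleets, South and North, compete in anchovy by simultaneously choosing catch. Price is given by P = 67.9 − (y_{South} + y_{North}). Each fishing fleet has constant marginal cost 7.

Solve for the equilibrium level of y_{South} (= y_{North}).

Fishing fleet South's profit: π = y_{South}(67.9 − (y_{South} + y_{North})) − 7y_{South}.
∂π/∂y_{South} = 60.9 − 2y_{South} − y_{North} = 0, so y_{South} = 30.45 − 0.5y_{North}.
The game is symmetric, so in equilibrium y_{North} = y_{South}: the reaction function gives 1.5y_{South} = 30.45, hence y_{South} = 20.3.

20.3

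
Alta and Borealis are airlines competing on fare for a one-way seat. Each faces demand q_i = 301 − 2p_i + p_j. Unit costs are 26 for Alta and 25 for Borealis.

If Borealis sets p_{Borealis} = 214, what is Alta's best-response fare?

Alta's profit: π = (p_{Alta} − 26)(301 − 2p_{Alta} + p_{Borealis}).
∂π/∂p_{Alta} = 353 − 4p_{Alta} + p_{Borealis} = 0 ⇒ p_{Alta} = 88.25 + 0.25p_{Borealis}.
At p_{Borealis} = 214: p_{Alta} = 88.25 + 0.25·214 = 141.75.

141.75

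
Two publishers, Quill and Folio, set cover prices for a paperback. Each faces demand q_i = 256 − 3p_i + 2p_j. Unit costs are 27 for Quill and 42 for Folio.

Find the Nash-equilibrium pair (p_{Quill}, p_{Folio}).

87.0625, 92.6875

Quill's profit: π = (p_{Quill} − 27)(256 − 3p_{Quill} + 2p_{Folio}).
∂π/∂p_{Quill} = 337 − 6p_{Quill} + 2p_{Folio} = 0 ⇒ p_{Quill} = 337/6 + (1/3)p_{Folio}.
Similarly p_{Folio} = 191/3 + (1/3)p_{Quill}.
Substituting the second reaction function into the first: p_{Quill} = 337/6 + (1/3)(191/3 + (1/3)p_{Quill}), which gives (8/9)p_{Quill} = 1393/18 ⇒ p_{Quill} = 87.0625.
Then p_{Folio} = 191/3 + (1/3)·87.0625 = 92.6875.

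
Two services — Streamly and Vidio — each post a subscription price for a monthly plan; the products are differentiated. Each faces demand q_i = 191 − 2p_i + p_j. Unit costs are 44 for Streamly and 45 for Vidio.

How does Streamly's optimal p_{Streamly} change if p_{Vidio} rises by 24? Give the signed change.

Streamly's profit: π = (p_{Streamly} − 44)(191 − 2p_{Streamly} + p_{Vidio}).
∂π/∂p_{Streamly} = 279 − 4p_{Streamly} + p_{Vidio} = 0 ⇒ p_{Streamly} = 69.75 + 0.25p_{Vidio}.
The reaction-function slope is 0.25, so a 24-unit rise in p_{Vidio} moves p_{Streamly} by 0.25 × 24 = 6. Streamly's best response rises — the actions are strategic complements.

6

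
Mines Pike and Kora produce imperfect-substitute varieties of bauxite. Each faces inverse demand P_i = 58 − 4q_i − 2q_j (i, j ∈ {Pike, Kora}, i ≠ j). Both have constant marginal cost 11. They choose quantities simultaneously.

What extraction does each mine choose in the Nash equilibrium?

4.7

Mine Pike's profit: π = q_{Pike}(58 − 4q_{Pike} − 2q_{Kora}) − 11q_{Pike}.
∂π/∂q_{Pike} = 47 − 8q_{Pike} − 2q_{Kora} = 0 ⇒ q_{Pike} = 5.875 − 0.25q_{Kora}.
By symmetry q_{Kora} = q_{Pike}; substituting into the reaction function, 1.25q_{Pike} = 5.875 and q_{Pike} = 4.7.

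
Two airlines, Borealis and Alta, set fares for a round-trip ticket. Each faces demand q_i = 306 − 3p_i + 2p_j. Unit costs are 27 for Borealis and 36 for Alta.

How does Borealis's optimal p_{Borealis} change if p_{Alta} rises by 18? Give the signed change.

Borealis's profit: π = (p_{Borealis} − 27)(306 − 3p_{Borealis} + 2p_{Alta}).
∂π/∂p_{Borealis} = 387 − 6p_{Borealis} + 2p_{Alta} = 0 ⇒ p_{Borealis} = 64.5 + (1/3)p_{Alta}.
The reaction-function slope is 1/3, so an 18-unit rise in p_{Alta} moves p_{Borealis} by 1/3 × 18 = 6. Borealis's best response rises — the actions are strategic complements.

6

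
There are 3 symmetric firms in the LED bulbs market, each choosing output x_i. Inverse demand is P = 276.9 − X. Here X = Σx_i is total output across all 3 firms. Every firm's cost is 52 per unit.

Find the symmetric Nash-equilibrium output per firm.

A representative firm's profit is π_i = x_i(276.9 − X) − 52x_i, with X = x_i + Σ_{j≠i} x_j.
First-order condition: 224.9 − 2x_i − Σ_{j≠i} x_j = 0.
Imposing symmetry (x_j = x for all j) turns Σ_{j≠i} x_j into 2x, so 224.9 = 4x and x = 56.225.

56.225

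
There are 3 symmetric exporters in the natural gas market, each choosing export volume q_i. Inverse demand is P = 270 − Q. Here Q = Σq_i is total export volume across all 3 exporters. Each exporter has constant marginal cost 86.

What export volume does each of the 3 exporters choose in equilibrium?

A representative exporter's profit is π_i = q_i(270 − Q) − 86q_i, with Q = q_i + Σ_{j≠i} q_j.
First-order condition: 184 − 2q_i − Σ_{j≠i} q_j = 0.
In a symmetric equilibrium every exporter chooses the same q, so Σ_{j≠i} q_j = 2q. The condition becomes 184 − 4q = 0, giving q = 184/4 = 46.

46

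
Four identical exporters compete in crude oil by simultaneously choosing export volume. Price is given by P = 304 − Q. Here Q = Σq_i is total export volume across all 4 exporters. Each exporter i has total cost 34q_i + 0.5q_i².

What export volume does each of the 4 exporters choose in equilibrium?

A representative exporter's profit is π_i = q_i(304 − Q) − 34q_i − 0.5q_i², with Q = q_i + Σ_{j≠i} q_j.
First-order condition: 270 − 3q_i − Σ_{j≠i} q_j = 0.
In a symmetric equilibrium every exporter chooses the same q, so Σ_{j≠i} q_j = 3q. The condition becomes 270 − 6q = 0, giving q = 270/6 = 45.

45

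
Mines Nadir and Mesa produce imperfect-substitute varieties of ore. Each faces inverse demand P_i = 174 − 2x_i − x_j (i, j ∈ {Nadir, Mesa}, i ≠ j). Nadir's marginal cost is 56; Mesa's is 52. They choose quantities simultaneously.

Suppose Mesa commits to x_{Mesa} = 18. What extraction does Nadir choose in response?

25

Mine Nadir's profit: π = x_{Nadir}(174 − 2x_{Nadir} − x_{Mesa}) − 56x_{Nadir}.
∂π/∂x_{Nadir} = 118 − 4x_{Nadir} − x_{Mesa} = 0 ⇒ x_{Nadir} = 29.5 − 0.25x_{Mesa}.
At x_{Mesa} = 18: x_{Nadir} = 29.5 − 0.25·18 = 25.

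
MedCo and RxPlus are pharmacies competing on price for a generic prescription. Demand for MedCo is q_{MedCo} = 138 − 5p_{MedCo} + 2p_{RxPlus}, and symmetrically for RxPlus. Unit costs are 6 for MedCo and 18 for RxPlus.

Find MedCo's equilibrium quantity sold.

81.25

MedCo's profit: π = (p_{MedCo} − 6)(138 − 5p_{MedCo} + 2p_{RxPlus}).
∂π/∂p_{MedCo} = 168 − 10p_{MedCo} + 2p_{RxPlus} = 0 ⇒ p_{MedCo} = 16.8 + 0.2p_{RxPlus}.
Similarly p_{RxPlus} = 22.8 + 0.2p_{MedCo}.
Substituting the second reaction function into the first: p_{MedCo} = 16.8 + 0.2(22.8 + 0.2p_{MedCo}), which gives 0.96p_{MedCo} = 21.36 ⇒ p_{MedCo} = 22.25.
Then p_{RxPlus} = 22.8 + 0.2·22.25 = 27.25.
q_{MedCo} = 138 − 5·22.25 + 2·27.25 = 81.25.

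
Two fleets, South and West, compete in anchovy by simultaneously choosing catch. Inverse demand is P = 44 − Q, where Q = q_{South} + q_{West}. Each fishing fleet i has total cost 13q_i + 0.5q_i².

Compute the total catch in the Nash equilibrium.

15.5

Fishing fleet South's profit: π = q_{South}(44 − (q_{South} + q_{West})) − 13q_{South} − 0.5q_{South}².
∂π/∂q_{South} = 31 − 3q_{South} − q_{West} = 0, so q_{South} = 31/3 − (1/3)q_{West}.
Setting q_{South} = q_{West} in the reaction function: q_{South} = 31/3 − (1/3)q_{South}, so q_{South} = (31/3) / (4/3) = 7.75.
Total catch: 7.75 + 7.75 = 15.5.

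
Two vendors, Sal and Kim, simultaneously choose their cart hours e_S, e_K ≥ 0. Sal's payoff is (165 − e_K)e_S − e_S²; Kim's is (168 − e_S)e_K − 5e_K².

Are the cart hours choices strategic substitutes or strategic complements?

Expanding Sal's payoff: 165e_S − e_Ke_S − e_S².
∂π/∂e_S = 165 − e_K − 2e_S = 0, so e_S = 82.5 − 0.5e_K.
The best-response slope de_S/de_K = −0.5 < 0: the reaction function is downward-sloping, so the choices are strategic substitutes.

strategic substitutes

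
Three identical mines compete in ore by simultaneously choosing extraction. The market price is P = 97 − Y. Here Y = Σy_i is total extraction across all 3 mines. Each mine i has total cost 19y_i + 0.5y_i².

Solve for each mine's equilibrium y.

15.6

A representative mine's profit is π_i = y_i(97 − Y) − 19y_i − 0.5y_i², with Y = y_i + Σ_{j≠i} y_j.
First-order condition: 78 − 3y_i − Σ_{j≠i} y_j = 0.
Imposing symmetry (y_j = y for all j) turns Σ_{j≠i} y_j into 2y, so 78 = 5y and y = 15.6.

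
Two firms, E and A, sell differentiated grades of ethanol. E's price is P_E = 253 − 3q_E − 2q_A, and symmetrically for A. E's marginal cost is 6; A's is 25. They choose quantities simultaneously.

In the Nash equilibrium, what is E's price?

Firm E's profit: π = q_E(253 − 3q_E − 2q_A) − 6q_E.
∂π/∂q_E = 247 − 6q_E − 2q_A = 0 ⇒ q_E = 247/6 − (1/3)q_A.
Similarly q_A = 38 − (1/3)q_E.
Substituting the second reaction function into the first: q_E = 247/6 − (1/3)(38 − (1/3)q_E), which gives (8/9)q_E = 28.5 ⇒ q_E = 32.0625.
Then q_A = 38 − (1/3)·32.0625 = 27.3125.
P_E = 253 − 3·32.0625 − 2·27.3125 = 102.1875.

102.1875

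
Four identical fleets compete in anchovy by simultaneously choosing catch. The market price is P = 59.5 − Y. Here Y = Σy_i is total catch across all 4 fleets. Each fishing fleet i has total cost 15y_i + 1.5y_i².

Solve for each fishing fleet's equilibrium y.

A representative fishing fleet's profit is π_i = y_i(59.5 − Y) − 15y_i − 1.5y_i², with Y = y_i + Σ_{j≠i} y_j.
First-order condition: 44.5 − 5y_i − Σ_{j≠i} y_j = 0.
In a symmetric equilibrium every fishing fleet chooses the same y, so Σ_{j≠i} y_j = 3y. The condition becomes 44.5 − 8y = 0, giving y = 44.5/8 = 5.5625.

5.5625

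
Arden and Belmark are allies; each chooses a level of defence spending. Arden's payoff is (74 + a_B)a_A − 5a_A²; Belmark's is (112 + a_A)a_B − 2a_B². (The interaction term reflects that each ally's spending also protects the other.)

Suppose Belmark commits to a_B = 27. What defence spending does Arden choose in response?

10.1

Expanding Arden's payoff: 74a_A + a_Ba_A − 5a_A².
∂π/∂a_A = 74 + a_B − 10a_A = 0, so a_A = 7.4 + 0.1a_B.
At a_B = 27: a_A = 7.4 + 0.1·27 = 10.1.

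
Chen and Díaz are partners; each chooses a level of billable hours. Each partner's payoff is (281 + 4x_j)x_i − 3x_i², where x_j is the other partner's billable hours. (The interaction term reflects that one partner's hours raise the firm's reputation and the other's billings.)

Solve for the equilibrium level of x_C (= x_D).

Chen's payoff is (281 + 4x_D)x_C − 3x_C².
∂π/∂x_C = 281 + 4x_D − 6x_C = 0, so x_C = 281/6 + (2/3)x_D.
The game is symmetric, so in equilibrium x_D = x_C: the reaction function gives (1/3)x_C = 281/6, hence x_C = 140.5.

140.5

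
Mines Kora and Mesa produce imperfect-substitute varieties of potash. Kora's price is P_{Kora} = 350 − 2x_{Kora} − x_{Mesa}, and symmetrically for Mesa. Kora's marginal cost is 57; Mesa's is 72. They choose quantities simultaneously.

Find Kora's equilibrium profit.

7104.32

Mine Kora's profit: π = x_{Kora}(350 − 2x_{Kora} − x_{Mesa}) − 57x_{Kora}.
∂π/∂x_{Kora} = 293 − 4x_{Kora} − x_{Mesa} = 0 ⇒ x_{Kora} = 73.25 − 0.25x_{Mesa}.
Similarly x_{Mesa} = 69.5 − 0.25x_{Kora}.
Substituting the second reaction function into the first: x_{Kora} = 73.25 − 0.25(69.5 − 0.25x_{Kora}), which gives 0.9375x_{Kora} = 55.875 ⇒ x_{Kora} = 59.6.
Then x_{Mesa} = 69.5 − 0.25·59.6 = 54.6.
P_{Kora} = 350 − 2·59.6 − 54.6 = 176.2.
Profit = (176.2 − 57)·59.6 = 7104.32.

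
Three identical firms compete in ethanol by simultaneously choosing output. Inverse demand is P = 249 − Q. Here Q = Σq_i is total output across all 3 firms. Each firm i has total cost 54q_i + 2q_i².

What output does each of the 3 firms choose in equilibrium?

A representative firm's profit is π_i = q_i(249 − Q) − 54q_i − 2q_i², with Q = q_i + Σ_{j≠i} q_j.
First-order condition: 195 − 6q_i − Σ_{j≠i} q_j = 0.
Imposing symmetry (q_j = q for all j) turns Σ_{j≠i} q_j into 2q, so 195 = 8q and q = 24.375.

24.375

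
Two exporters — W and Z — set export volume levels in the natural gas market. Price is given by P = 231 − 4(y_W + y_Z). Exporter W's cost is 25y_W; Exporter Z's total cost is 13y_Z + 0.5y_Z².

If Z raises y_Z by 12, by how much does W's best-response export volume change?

Exporter W's profit: π = y_W(231 − 4(y_W + y_Z)) − 25y_W.
∂π/∂y_W = 206 − 8y_W − 4y_Z = 0, so y_W = 25.75 − 0.5y_Z.
The reaction-function slope is −0.5, so a 12-unit rise in y_Z moves y_W by −0.5 × 12 = −6. W's best response falls — the actions are strategic substitutes.

-6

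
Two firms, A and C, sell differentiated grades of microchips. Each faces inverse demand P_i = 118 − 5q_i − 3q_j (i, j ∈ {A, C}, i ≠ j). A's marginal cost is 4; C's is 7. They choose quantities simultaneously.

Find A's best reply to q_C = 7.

Firm A's profit: π = q_A(118 − 5q_A − 3q_C) − 4q_A.
∂π/∂q_A = 114 − 10q_A − 3q_C = 0 ⇒ q_A = 11.4 − 0.3q_C.
At q_C = 7: q_A = 11.4 − 0.3·7 = 9.3.

9.3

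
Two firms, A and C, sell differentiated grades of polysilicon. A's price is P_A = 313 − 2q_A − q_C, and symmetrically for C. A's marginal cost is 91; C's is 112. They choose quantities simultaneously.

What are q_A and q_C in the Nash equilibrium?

45.8, 38.8

Firm A's profit: π = q_A(313 − 2q_A − q_C) − 91q_A.
∂π/∂q_A = 222 − 4q_A − q_C = 0 ⇒ q_A = 55.5 − 0.25q_C.
Similarly q_C = 50.25 − 0.25q_A.
Plugging q_C into A's best response: q_A = 55.5 − 0.25(50.25 − 0.25q_A) ⇒ 0.9375q_A = 42.9375, so q_A = 45.8.
Then q_C = 50.25 − 0.25·45.8 = 38.8.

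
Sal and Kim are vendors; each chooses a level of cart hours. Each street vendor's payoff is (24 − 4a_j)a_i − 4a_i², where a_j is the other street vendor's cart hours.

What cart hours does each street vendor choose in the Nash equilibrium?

Sal's payoff is (24 − 4a_K)a_S − 4a_S².
∂π/∂a_S = 24 − 4a_K − 8a_S = 0, so a_S = 3 − 0.5a_K.
By symmetry a_K = a_S; substituting into the reaction function, 1.5a_S = 3 and a_S = 2.

2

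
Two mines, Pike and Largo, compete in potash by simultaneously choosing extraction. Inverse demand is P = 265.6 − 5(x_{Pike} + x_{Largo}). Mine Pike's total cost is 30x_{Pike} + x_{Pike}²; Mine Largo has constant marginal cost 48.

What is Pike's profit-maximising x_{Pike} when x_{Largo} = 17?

Mine Pike's profit: π = x_{Pike}(265.6 − 5(x_{Pike} + x_{Largo})) − 30x_{Pike} − x_{Pike}².
∂π/∂x_{Pike} = 235.6 − 12x_{Pike} − 5x_{Largo} = 0, so x_{Pike} = 589/30 − (5/12)x_{Largo}.
At x_{Largo} = 17: x_{Pike} = 589/30 − (5/12)·17 = 12.55.

12.55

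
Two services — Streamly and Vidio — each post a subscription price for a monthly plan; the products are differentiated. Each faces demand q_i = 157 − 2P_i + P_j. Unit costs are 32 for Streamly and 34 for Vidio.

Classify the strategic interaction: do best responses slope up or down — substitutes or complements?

strategic complements

Streamly's profit: π = (P_{Streamly} − 32)(157 − 2P_{Streamly} + P_{Vidio}).
∂π/∂P_{Streamly} = 221 − 4P_{Streamly} + P_{Vidio} = 0 ⇒ P_{Streamly} = 55.25 + 0.25P_{Vidio}.
The best-response slope dP_{Streamly}/dP_{Vidio} = 0.25 > 0: the reaction function is upward-sloping, so the choices are strategic complements.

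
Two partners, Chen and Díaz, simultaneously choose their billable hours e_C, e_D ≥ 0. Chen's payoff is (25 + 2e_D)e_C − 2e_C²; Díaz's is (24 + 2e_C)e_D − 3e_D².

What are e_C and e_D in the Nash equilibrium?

9.9, 7.3

Expanding Chen's payoff: 25e_C + 2e_De_C − 2e_C².
∂π/∂e_C = 25 + 2e_D − 4e_C = 0, so e_C = 6.25 + 0.5e_D.
Likewise for Díaz: e_D = 4 + (1/3)e_C.
Plugging e_D into Chen's best response: e_C = 6.25 + 0.5(4 + (1/3)e_C) ⇒ (5/6)e_C = 8.25, so e_C = 9.9.
Then e_D = 4 + (1/3)·9.9 = 7.3.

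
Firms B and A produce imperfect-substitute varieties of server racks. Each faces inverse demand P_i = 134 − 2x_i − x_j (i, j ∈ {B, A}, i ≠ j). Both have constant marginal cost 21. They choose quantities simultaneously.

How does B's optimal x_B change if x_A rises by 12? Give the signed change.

Firm B's profit: π = x_B(134 − 2x_B − x_A) − 21x_B.
∂π/∂x_B = 113 − 4x_B − x_A = 0 ⇒ x_B = 28.25 − 0.25x_A.
The reaction-function slope is −0.25, so a 12-unit rise in x_A moves x_B by −0.25 × 12 = −3. B's best response falls — the actions are strategic substitutes.

-3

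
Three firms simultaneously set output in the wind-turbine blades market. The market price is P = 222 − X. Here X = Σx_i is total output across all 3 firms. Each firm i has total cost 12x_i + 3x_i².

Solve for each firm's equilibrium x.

21

A representative firm's profit is π_i = x_i(222 − X) − 12x_i − 3x_i², with X = x_i + Σ_{j≠i} x_j.
First-order condition: 210 − 8x_i − Σ_{j≠i} x_j = 0.
With identical firms, set every x_j = x: then 210 − 8x − 2x = 0, i.e. x = 210/10 = 21.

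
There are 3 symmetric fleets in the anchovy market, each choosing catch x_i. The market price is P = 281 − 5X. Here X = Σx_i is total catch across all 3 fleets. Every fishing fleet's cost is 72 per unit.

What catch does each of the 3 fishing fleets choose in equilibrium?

10.45

A representative fishing fleet's profit is π_i = x_i(281 − 5X) − 72x_i, with X = x_i + Σ_{j≠i} x_j.
First-order condition: 209 − 10x_i − 5Σ_{j≠i} x_j = 0.
With identical fishing fleets, set every x_j = x: then 209 − 10x − 10x = 0, i.e. x = 209/20 = 10.45.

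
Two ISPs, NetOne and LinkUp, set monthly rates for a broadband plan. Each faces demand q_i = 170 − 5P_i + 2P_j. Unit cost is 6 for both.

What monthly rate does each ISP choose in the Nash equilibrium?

25

NetOne's profit: π = (P_{NetOne} − 6)(170 − 5P_{NetOne} + 2P_{LinkUp}).
∂π/∂P_{NetOne} = 200 − 10P_{NetOne} + 2P_{LinkUp} = 0 ⇒ P_{NetOne} = 20 + 0.2P_{LinkUp}.
By symmetry P_{LinkUp} = P_{NetOne}; substituting into the reaction function, 0.8P_{NetOne} = 20 and P_{NetOne} = 25.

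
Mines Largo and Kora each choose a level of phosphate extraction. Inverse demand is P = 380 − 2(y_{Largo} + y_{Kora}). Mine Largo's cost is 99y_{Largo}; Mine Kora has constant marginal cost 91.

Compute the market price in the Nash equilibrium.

Mine Largo's profit: π = y_{Largo}(380 − 2(y_{Largo} + y_{Kora})) − 99y_{Largo}.
∂π/∂y_{Largo} = 281 − 4y_{Largo} − 2y_{Kora} = 0, so y_{Largo} = 70.25 − 0.5y_{Kora}.
By the same steps for Kora: y_{Kora} = 72.25 − 0.5y_{Largo}.
Substituting the second reaction function into the first: y_{Largo} = 70.25 − 0.5(72.25 − 0.5y_{Largo}), which gives 0.75y_{Largo} = 34.125 ⇒ y_{Largo} = 45.5.
Then y_{Kora} = 72.25 − 0.5·45.5 = 49.5.
Equilibrium price: P = 380 − 2·95 = 190.

190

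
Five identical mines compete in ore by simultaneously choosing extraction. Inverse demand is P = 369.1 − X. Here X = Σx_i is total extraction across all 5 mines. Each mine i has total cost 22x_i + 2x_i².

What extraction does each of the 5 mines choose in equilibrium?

34.71

A representative mine's profit is π_i = x_i(369.1 − X) − 22x_i − 2x_i², with X = x_i + Σ_{j≠i} x_j.
First-order condition: 347.1 − 6x_i − Σ_{j≠i} x_j = 0.
Imposing symmetry (x_j = x for all j) turns Σ_{j≠i} x_j into 4x, so 347.1 = 10x and x = 34.71.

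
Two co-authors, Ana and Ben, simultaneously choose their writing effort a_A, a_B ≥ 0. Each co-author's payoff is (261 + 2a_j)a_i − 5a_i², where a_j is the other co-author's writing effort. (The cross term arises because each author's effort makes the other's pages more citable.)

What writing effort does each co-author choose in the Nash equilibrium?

32.625

Ana's payoff is (261 + 2a_B)a_A − 5a_A².
∂π/∂a_A = 261 + 2a_B − 10a_A = 0, so a_A = 26.1 + 0.2a_B.
By symmetry a_B = a_A; substituting into the reaction function, 0.8a_A = 26.1 and a_A = 32.625.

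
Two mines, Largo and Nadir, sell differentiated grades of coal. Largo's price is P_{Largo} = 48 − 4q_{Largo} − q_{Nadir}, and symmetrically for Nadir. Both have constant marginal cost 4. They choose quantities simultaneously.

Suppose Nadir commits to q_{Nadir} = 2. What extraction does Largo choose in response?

5.25

Mine Largo's profit: π = q_{Largo}(48 − 4q_{Largo} − q_{Nadir}) − 4q_{Largo}.
∂π/∂q_{Largo} = 44 − 8q_{Largo} − q_{Nadir} = 0 ⇒ q_{Largo} = 5.5 − 0.125q_{Nadir}.
At q_{Nadir} = 2: q_{Largo} = 5.5 − 0.125·2 = 5.25.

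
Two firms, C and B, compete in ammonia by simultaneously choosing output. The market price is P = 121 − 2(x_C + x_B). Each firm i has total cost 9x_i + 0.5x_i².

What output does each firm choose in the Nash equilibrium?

Firm C's profit: π = x_C(121 − 2(x_C + x_B)) − 9x_C − 0.5x_C².
∂π/∂x_C = 112 − 5x_C − 2x_B = 0, so x_C = 22.4 − 0.4x_B.
Setting x_C = x_B in the reaction function: x_C = 22.4 − 0.4x_C, so x_C = 22.4 / 1.4 = 16.

16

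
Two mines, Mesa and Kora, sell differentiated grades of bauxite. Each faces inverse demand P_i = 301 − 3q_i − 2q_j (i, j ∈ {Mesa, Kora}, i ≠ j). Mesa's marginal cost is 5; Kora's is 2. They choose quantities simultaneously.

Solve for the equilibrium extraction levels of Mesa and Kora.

Mine Mesa's profit: π = q_{Mesa}(301 − 3q_{Mesa} − 2q_{Kora}) − 5q_{Mesa}.
∂π/∂q_{Mesa} = 296 − 6q_{Mesa} − 2q_{Kora} = 0 ⇒ q_{Mesa} = 148/3 − (1/3)q_{Kora}.
Similarly q_{Kora} = 299/6 − (1/3)q_{Mesa}.
Substituting the second reaction function into the first: q_{Mesa} = 148/3 − (1/3)(299/6 − (1/3)q_{Mesa}), which gives (8/9)q_{Mesa} = 589/18 ⇒ q_{Mesa} = 36.8125.
Then q_{Kora} = 299/6 − (1/3)·36.8125 = 37.5625.

36.8125, 37.5625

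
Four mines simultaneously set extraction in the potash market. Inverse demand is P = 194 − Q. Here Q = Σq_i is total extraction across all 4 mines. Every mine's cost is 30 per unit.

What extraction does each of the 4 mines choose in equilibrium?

A representative mine's profit is π_i = q_i(194 − Q) − 30q_i, with Q = q_i + Σ_{j≠i} q_j.
First-order condition: 164 − 2q_i − Σ_{j≠i} q_j = 0.
In a symmetric equilibrium every mine chooses the same q, so Σ_{j≠i} q_j = 3q. The condition becomes 164 − 5q = 0, giving q = 164/5 = 32.8.

32.8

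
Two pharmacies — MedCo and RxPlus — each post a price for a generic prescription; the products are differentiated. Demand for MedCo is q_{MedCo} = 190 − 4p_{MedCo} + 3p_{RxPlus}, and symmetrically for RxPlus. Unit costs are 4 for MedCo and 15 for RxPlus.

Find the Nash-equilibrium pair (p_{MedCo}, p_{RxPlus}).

43.6, 47.6

MedCo's profit: π = (p_{MedCo} − 4)(190 − 4p_{MedCo} + 3p_{RxPlus}).
∂π/∂p_{MedCo} = 206 − 8p_{MedCo} + 3p_{RxPlus} = 0 ⇒ p_{MedCo} = 25.75 + 0.375p_{RxPlus}.
Similarly p_{RxPlus} = 31.25 + 0.375p_{MedCo}.
Solving the two reaction functions simultaneously: (1 − (0.375)(0.375))p_{MedCo} = 25.75 + 0.375·31.25, so (55/64)p_{MedCo} = 1199/32 and p_{MedCo} = 43.6.
Then p_{RxPlus} = 31.25 + 0.375·43.6 = 47.6.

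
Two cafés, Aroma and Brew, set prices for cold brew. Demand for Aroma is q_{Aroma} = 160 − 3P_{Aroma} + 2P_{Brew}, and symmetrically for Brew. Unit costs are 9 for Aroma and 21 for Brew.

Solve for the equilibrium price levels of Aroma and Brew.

49, 53.5

Aroma's profit: π = (P_{Aroma} − 9)(160 − 3P_{Aroma} + 2P_{Brew}).
∂π/∂P_{Aroma} = 187 − 6P_{Aroma} + 2P_{Brew} = 0 ⇒ P_{Aroma} = 187/6 + (1/3)P_{Brew}.
Similarly P_{Brew} = 223/6 + (1/3)P_{Aroma}.
Solving the two reaction functions simultaneously: (1 − (1/3)(1/3))P_{Aroma} = 187/6 + (1/3)·(223/6), so (8/9)P_{Aroma} = 392/9 and P_{Aroma} = 49.
Then P_{Brew} = 223/6 + (1/3)·49 = 53.5.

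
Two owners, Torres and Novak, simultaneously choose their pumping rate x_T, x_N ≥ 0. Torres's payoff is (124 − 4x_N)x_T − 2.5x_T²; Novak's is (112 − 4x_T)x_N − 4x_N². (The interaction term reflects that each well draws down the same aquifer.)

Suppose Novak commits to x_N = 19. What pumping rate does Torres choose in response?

9.6

Expanding Torres's payoff: 124x_T − 4x_Nx_T − 2.5x_T².
∂π/∂x_T = 124 − 4x_N − 5x_T = 0, so x_T = 24.8 − 0.8x_N.
At x_N = 19: x_T = 24.8 − 0.8·19 = 9.6.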